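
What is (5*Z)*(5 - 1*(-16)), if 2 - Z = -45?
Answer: 4935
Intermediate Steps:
Z = 47 (Z = 2 - 1*(-45) = 2 + 45 = 47)
(5*Z)*(5 - 1*(-16)) = (5*47)*(5 - 1*(-16)) = 235*(5 + 16) = 235*21 = 4935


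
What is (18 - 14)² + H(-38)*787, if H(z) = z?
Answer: -29890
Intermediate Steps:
(18 - 14)² + H(-38)*787 = (18 - 14)² - 38*787 = 4² - 29906 = 16 - 29906 = -29890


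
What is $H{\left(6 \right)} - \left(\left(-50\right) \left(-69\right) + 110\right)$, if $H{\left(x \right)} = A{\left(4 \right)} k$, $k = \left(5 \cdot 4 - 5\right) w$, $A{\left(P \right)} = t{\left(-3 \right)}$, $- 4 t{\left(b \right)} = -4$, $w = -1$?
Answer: $-3575$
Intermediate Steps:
$t{\left(b \right)} = 1$ ($t{\left(b \right)} = \left(- \frac{1}{4}\right) \left(-4\right) = 1$)
$A{\left(P \right)} = 1$
$k = -15$ ($k = \left(5 \cdot 4 - 5\right) \left(-1\right) = \left(20 - 5\right) \left(-1\right) = 15 \left(-1\right) = -15$)
$H{\left(x \right)} = -15$ ($H{\left(x \right)} = 1 \left(-15\right) = -15$)
$H{\left(6 \right)} - \left(\left(-50\right) \left(-69\right) + 110\right) = -15 - \left(\left(-50\right) \left(-69\right) + 110\right) = -15 - \left(3450 + 110\right) = -15 - 3560 = -3575$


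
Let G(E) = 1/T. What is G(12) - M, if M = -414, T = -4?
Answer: 1655/4 ≈ 413.75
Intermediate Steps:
G(E) = -¼ (G(E) = 1/(-4) = -¼)
G(12) - M = -¼ - 1*(-414) = -¼ + 414 = 1655/4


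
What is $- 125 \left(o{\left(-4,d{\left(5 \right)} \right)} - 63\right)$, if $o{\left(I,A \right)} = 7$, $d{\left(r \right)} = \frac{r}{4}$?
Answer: $7000$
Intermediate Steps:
$d{\left(r \right)} = \frac{r}{4}$ ($d{\left(r \right)} = r \frac{1}{4} = \frac{r}{4}$)
$- 125 \left(o{\left(-4,d{\left(5 \right)} \right)} - 63\right) = - 125 \left(7 - 63\right) = \left(-125\right) \left(-56\right) = 7000$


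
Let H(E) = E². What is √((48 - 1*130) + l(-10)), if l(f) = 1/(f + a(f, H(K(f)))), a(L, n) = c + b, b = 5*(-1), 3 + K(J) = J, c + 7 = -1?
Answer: I*√43401/23 ≈ 9.0578*I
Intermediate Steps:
c = -8 (c = -7 - 1 = -8)
K(J) = -3 + J
b = -5
a(L, n) = -13 (a(L, n) = -8 - 5 = -13)
l(f) = 1/(-13 + f) (l(f) = 1/(f - 13) = 1/(-13 + f))
√((48 - 1*130) + l(-10)) = √((48 - 1*130) + 1/(-13 - 10)) = √((48 - 130) + 1/(-23)) = √(-82 - 1/23) = √(-1887/23) = I*√43401/23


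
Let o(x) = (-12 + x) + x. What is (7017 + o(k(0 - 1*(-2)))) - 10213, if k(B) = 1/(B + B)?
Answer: -6415/2 ≈ -3207.5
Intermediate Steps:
k(B) = 1/(2*B)
o(x) = -12 + 2*x
(7017 + o(k(0 - 1*(-2)))) - 10213 = (7017 + (-12 + 2*(1/(2*(0 - 1*(-2)))))) - 10213 = (7017 + (-12 + 2*(1/(2*(0 + 2))))) - 10213 = (7017 + (-12 + 2*((1/2)/2))) - 10213 = (7017 + (-12 + 2*((1/2)*(1/2)))) - 10213 = (7017 + (-12 + 2*(1/4))) - 10213 = (7017 + (-12 + 1/2)) - 10213 = (7017 - 23/2) - 10213 = 14011/2 - 10213 = -6415/2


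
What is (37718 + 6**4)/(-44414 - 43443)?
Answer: -39014/87857 ≈ -0.44406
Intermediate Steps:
(37718 + 6**4)/(-44414 - 43443) = (37718 + 1296)/(-87857) = 39014*(-1/87857) = -39014/87857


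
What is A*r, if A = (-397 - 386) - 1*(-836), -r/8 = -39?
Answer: 16536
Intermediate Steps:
r = 312 (r = -8*(-39) = 312)
A = 53 (A = -783 + 836 = 53)
A*r = 53*312 = 16536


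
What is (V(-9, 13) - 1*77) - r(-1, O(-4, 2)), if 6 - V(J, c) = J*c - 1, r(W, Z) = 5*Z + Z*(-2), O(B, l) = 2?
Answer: 41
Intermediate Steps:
r(W, Z) = 3*Z (r(W, Z) = 5*Z - 2*Z = 3*Z)
V(J, c) = 7 - J*c (V(J, c) = 6 - (J*c - 1) = 6 - (-1 + J*c) = 6 + (1 - J*c) = 7 - J*c)
(V(-9, 13) - 1*77) - r(-1, O(-4, 2)) = ((7 - 1*(-9)*13) - 1*77) - 3*2 = ((7 + 117) - 77) - 1*6 = (124 - 77) - 6 = 47 - 6 = 41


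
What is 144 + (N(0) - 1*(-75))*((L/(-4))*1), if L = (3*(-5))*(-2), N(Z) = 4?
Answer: -897/2 ≈ -448.50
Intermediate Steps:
L = 30 (L = -15*(-2) = 30)
144 + (N(0) - 1*(-75))*((L/(-4))*1) = 144 + (4 - 1*(-75))*((30/(-4))*1) = 144 + (4 + 75)*((30*(-¼))*1) = 144 + 79*(-15/2*1) = 144 + 79*(-15/2) = 144 - 1185/2 = -897/2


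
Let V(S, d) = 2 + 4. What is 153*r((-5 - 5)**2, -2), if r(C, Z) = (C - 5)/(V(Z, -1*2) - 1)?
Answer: 2907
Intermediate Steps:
V(S, d) = 6
r(C, Z) = -1 + C/5 (r(C, Z) = (C - 5)/(6 - 1) = (-5 + C)/5 = (-5 + C)*(1/5) = -1 + C/5)
153*r((-5 - 5)**2, -2) = 153*(-1 + (-5 - 5)**2/5) = 153*(-1 + (1/5)*(-10)**2) = 153*(-1 + (1/5)*100) = 153*(-1 + 20) = 153*19 = 2907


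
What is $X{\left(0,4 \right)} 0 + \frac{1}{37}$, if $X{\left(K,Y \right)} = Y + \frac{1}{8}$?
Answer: $\frac{1}{37} \approx 0.027027$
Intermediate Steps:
$X{\left(K,Y \right)} = \frac{1}{8} + Y$ ($X{\left(K,Y \right)} = Y + \frac{1}{8} = \frac{1}{8} + Y$)
$X{\left(0,4 \right)} 0 + \frac{1}{37} = \left(\frac{1}{8} + 4\right) 0 + \frac{1}{37} = \frac{33}{8} \cdot 0 + \frac{1}{37} = 0 + \frac{1}{37} = \frac{1}{37}$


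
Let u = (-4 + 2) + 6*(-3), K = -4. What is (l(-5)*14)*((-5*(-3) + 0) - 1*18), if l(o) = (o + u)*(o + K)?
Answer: -9450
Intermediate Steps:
u = -20 (u = -2 - 18 = -20)
l(o) = (-20 + o)*(-4 + o) (l(o) = (o - 20)*(o - 4) = (-20 + o)*(-4 + o))
(l(-5)*14)*((-5*(-3) + 0) - 1*18) = ((80 + (-5)² - 24*(-5))*14)*((-5*(-3) + 0) - 1*18) = ((80 + 25 + 120)*14)*((15 + 0) - 18) = (225*14)*(15 - 18) = 3150*(-3) = -9450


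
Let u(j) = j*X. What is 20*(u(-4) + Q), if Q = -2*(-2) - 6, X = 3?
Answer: -280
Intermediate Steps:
u(j) = 3*j (u(j) = j*3 = 3*j)
Q = -2 (Q = 4 - 6 = -2)
20*(u(-4) + Q) = 20*(3*(-4) - 2) = 20*(-12 - 2) = 20*(-14) = -280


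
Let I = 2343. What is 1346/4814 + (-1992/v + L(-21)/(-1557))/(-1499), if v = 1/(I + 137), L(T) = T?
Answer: 6171934461644/1872600267 ≈ 3295.9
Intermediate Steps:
v = 1/2480 (v = 1/(2343 + 137) = 1/2480 ≈ 0.00040323)
1346/4814 + (-1992/v + L(-21)/(-1557))/(-1499) = 1346/4814 + (-1992/1/2480 - 21/(-1557))/(-1499) = 1346*(1/4814) + (-1992*2480 - 21*(-1/1557))*(-1/1499) = 673/2407 + (-4940160 + 7/519)*(-1/1499) = 673/2407 - 2563943033/519*(-1/1499) = 673/2407 + 2563943033/777981 = 6171934461644/1872600267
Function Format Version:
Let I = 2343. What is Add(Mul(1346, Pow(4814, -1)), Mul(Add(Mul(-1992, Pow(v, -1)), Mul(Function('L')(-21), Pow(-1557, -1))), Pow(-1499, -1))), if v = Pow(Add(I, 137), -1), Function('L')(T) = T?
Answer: Rational(6171934461644, 1872600267) ≈ 3295.9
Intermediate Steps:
v = Rational(1, 2480) (v = Pow(Add(2343, 137), -1) = Pow(2480, -1) = Rational(1, 2480) ≈ 0.00040323)
Add(Mul(1346, Pow(4814, -1)), Mul(Add(Mul(-1992, Pow(v, -1)), Mul(Function('L')(-21), Pow(-1557, -1))), Pow(-1499, -1))) = Add(Mul(1346, Pow(4814, -1)), Mul(Add(Mul(-1992, Pow(Rational(1, 2480), -1)), Mul(-21, Pow(-1557, -1))), Pow(-1499, -1))) = Add(Mul(1346, Rational(1, 4814)), Mul(Add(Mul(-1992, 2480), Mul(-21, Rational(-1, 1557))), Rational(-1, 1499))) = Add(Rational(673, 2407), Mul(Add(-4940160, Rational(7, 519)), Rational(-1, 1499))) = Add(Rational(673, 2407), Mul(Rational(-2563943033, 519), Rational(-1, 1499))) = Add(Rational(673, 2407), Rational(2563943033, 777981)) = Rational(6171934461644, 1872600267)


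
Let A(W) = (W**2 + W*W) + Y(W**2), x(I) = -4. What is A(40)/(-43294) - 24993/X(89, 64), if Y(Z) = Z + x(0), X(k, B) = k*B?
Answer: -554682479/123301312 ≈ -4.4986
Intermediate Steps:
X(k, B) = B*k
Y(Z) = -4 + Z (Y(Z) = Z - 4 = -4 + Z)
A(W) = -4 + 3*W**2 (A(W) = (W**2 + W*W) + (-4 + W**2) = (W**2 + W**2) + (-4 + W**2) = 2*W**2 + (-4 + W**2) = -4 + 3*W**2)
A(40)/(-43294) - 24993/X(89, 64) = (-4 + 3*40**2)/(-43294) - 24993/(64*89) = (-4 + 3*1600)*(-1/43294) - 24993/5696 = (-4 + 4800)*(-1/43294) - 24993*1/5696 = 4796*(-1/43294) - 24993/5696 = -2398/21647 - 24993/5696 = -554682479/123301312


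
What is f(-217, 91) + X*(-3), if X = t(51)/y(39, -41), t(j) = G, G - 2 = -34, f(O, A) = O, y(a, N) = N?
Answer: -8993/41 ≈ -219.34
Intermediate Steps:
G = -32 (G = 2 - 34 = -32)
t(j) = -32
X = 32/41 (X = -32/(-41) = -32*(-1/41) = 32/41 ≈ 0.78049)
f(-217, 91) + X*(-3) = -217 + (32/41)*(-3) = -217 - 96/41 = -8993/41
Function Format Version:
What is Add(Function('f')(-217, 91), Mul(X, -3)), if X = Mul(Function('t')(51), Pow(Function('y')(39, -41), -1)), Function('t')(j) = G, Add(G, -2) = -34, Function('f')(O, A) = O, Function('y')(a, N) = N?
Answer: Rational(-8993, 41) ≈ -219.34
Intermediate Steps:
G = -32 (G = Add(2, -34) = -32)
Function('t')(j) = -32
X = Rational(32, 41) (X = Mul(-32, Pow(-41, -1)) = Mul(-32, Rational(-1, 41)) = Rational(32, 41) ≈ 0.78049)
Add(Function('f')(-217, 91), Mul(X, -3)) = Add(-217, Mul(Rational(32, 41), -3)) = Add(-217, Rational(-96, 41)) = Rational(-8993, 41)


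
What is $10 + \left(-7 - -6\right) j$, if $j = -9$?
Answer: $19$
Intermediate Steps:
$10 + \left(-7 - -6\right) j = 10 + \left(-7 - -6\right) \left(-9\right) = 10 + \left(-7 + 6\right) \left(-9\right) = 10 - -9 = 10 + 9 = 19$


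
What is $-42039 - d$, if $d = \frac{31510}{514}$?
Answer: $- \frac{10819778}{257} \approx -42100.0$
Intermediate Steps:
$d = \frac{15755}{257}$ ($d = 31510 \cdot \frac{1}{514} = \frac{15755}{257} \approx 61.304$)
$-42039 - d = -42039 - \frac{15755}{257} = - \frac{10819778}{257}$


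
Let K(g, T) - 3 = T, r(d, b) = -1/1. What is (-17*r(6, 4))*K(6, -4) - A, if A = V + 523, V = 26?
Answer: -566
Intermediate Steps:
r(d, b) = -1 (r(d, b) = -1*1 = -1)
K(g, T) = 3 + T
A = 549 (A = 26 + 523 = 549)
(-17*r(6, 4))*K(6, -4) - A = (-17*(-1))*(3 - 4) - 1*549 = 17*(-1) - 549 = -17 - 549 = -566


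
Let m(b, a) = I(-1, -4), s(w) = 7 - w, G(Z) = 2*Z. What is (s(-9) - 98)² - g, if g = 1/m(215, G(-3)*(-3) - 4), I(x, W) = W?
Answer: 26897/4 ≈ 6724.3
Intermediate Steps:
m(b, a) = -4
g = -¼ (g = 1/(-4) = -¼ ≈ -0.25000)
(s(-9) - 98)² - g = ((7 - 1*(-9)) - 98)² - 1*(-¼) = ((7 + 9) - 98)² + ¼ = (16 - 98)² + ¼ = (-82)² + ¼ = 6724 + ¼ = 26897/4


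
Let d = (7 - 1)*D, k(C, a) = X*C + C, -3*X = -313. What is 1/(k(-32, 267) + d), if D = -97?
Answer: -3/11858 ≈ -0.00025299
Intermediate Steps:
X = 313/3 (X = -⅓*(-313) = 313/3 ≈ 104.33)
k(C, a) = 316*C/3 (k(C, a) = 313*C/3 + C = 316*C/3)
d = -582 (d = (7 - 1)*(-97) = 6*(-97) = -582)
1/(k(-32, 267) + d) = 1/((316/3)*(-32) - 582) = 1/(-10112/3 - 582) = 1/(-11858/3) = -3/11858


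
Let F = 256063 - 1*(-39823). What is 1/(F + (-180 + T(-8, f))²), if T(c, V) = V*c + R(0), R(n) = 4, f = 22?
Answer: 1/419790 ≈ 2.3821e-6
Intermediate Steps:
T(c, V) = 4 + V*c (T(c, V) = V*c + 4 = 4 + V*c)
F = 295886 (F = 256063 + 39823 = 295886)
1/(F + (-180 + T(-8, f))²) = 1/(295886 + (-180 + (4 + 22*(-8)))²) = 1/(295886 + (-180 + (4 - 176))²) = 1/(295886 + (-180 - 172)²) = 1/(295886 + (-352)²) = 1/(295886 + 123904) = 1/419790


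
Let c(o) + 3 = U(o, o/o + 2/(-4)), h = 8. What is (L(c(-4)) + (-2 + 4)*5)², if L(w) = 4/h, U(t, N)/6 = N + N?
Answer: 441/4 ≈ 110.25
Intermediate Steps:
U(t, N) = 12*N (U(t, N) = 6*(N + N) = 6*(2*N) = 12*N)
c(o) = 3 (c(o) = -3 + 12*(o/o + 2/(-4)) = -3 + 12*(1 + 2*(-¼)) = -3 + 12*(1 - ½) = -3 + 12*(½) = -3 + 6 = 3)
L(w) = ½ (L(w) = 4/8 = 4*(⅛) = ½)
(L(c(-4)) + (-2 + 4)*5)² = (½ + (-2 + 4)*5)² = (½ + 2*5)² = (½ + 10)² = (21/2)² = 441/4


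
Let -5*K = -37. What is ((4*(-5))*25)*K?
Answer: -3700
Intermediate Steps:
K = 37/5 (K = -⅕*(-37) = 37/5 ≈ 7.4000)
((4*(-5))*25)*K = ((4*(-5))*25)*(37/5) = -20*25*(37/5) = -500*37/5 = -3700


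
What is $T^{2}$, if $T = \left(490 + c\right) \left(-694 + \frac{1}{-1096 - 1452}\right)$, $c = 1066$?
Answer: $\frac{473170305569295049}{405769} \approx 1.1661 \cdot 10^{12}$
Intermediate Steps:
$T = - \frac{687873757}{637}$ ($T = \left(490 + 1066\right) \left(-694 + \frac{1}{-1096 - 1452}\right) = 1556 \left(-694 + \frac{1}{-2548}\right) = 1556 \left(-694 - \frac{1}{2548}\right) = 1556 \left(- \frac{1768313}{2548}\right) = - \frac{687873757}{637} \approx -1.0799 \cdot 10^{6}$)
$T^{2} = \left(- \frac{687873757}{637}\right)^{2} = \frac{473170305569295049}{405769}$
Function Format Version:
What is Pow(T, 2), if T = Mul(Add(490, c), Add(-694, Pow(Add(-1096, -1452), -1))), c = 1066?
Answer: Rational(473170305569295049, 405769) ≈ 1.1661e+12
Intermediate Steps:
T = Rational(-687873757, 637) (T = Mul(Add(490, 1066), Add(-694, Pow(Add(-1096, -1452), -1))) = Mul(1556, Add(-694, Pow(-2548, -1))) = Mul(1556, Add(-694, Rational(-1, 2548))) = Mul(1556, Rational(-1768313, 2548)) = Rational(-687873757, 637) ≈ -1.0799e+6)
Pow(T, 2) = Pow(Rational(-687873757, 637), 2) = Rational(473170305569295049, 405769)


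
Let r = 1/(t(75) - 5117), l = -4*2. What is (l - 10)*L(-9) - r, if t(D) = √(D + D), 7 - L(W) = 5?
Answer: -942602287/26183539 + 5*√6/26183539 ≈ -36.000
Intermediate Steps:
L(W) = 2 (L(W) = 7 - 1*5 = 7 - 5 = 2)
l = -8
t(D) = √2*√D (t(D) = √(2*D) = √2*√D)
r = 1/(-5117 + 5*√6) (r = 1/(√2*√75 - 5117) = 1/(√2*(5*√3) - 5117) = 1/(5*√6 - 5117) = 1/(-5117 + 5*√6) ≈ -0.00019590)
(l - 10)*L(-9) - r = (-8 - 10)*2 - (-5117/26183539 - 5*√6/26183539) = -18*2 + (5117/26183539 + 5*√6/26183539) = -36 + (5117/26183539 + 5*√6/26183539) = -942602287/26183539 + 5*√6/26183539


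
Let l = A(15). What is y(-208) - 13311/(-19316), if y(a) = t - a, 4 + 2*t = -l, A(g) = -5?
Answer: 4040697/19316 ≈ 209.19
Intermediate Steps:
l = -5
t = ½ (t = -2 + (-1*(-5))/2 = -2 + (½)*5 = -2 + 5/2 = ½ ≈ 0.50000)
y(a) = ½ - a
y(-208) - 13311/(-19316) = (½ - 1*(-208)) - 13311/(-19316) = (½ + 208) - 13311*(-1)/19316 = 417/2 - 1*(-13311/19316) = 417/2 + 13311/19316 = 4040697/19316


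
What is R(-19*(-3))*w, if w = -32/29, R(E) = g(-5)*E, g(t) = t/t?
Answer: -1824/29 ≈ -62.897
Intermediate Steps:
g(t) = 1
R(E) = E (R(E) = 1*E = E)
w = -32/29 (w = -32*1/29 = -32/29 ≈ -1.1034)
R(-19*(-3))*w = -19*(-3)*(-32/29) = 57*(-32/29) = -1824/29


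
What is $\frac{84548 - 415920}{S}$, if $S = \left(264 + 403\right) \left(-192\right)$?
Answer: $\frac{82843}{32016} \approx 2.5876$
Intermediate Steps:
$S = -128064$ ($S = 667 \left(-192\right) = -128064$)
$\frac{84548 - 415920}{S} = \frac{84548 - 415920}{-128064} = \left(-331372\right) \left(- \frac{1}{128064}\right) = \frac{82843}{32016}$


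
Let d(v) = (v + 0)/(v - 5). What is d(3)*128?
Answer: -192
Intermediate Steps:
d(v) = v/(-5 + v)
d(3)*128 = (3/(-5 + 3))*128 = (3/(-2))*128 = (3*(-1/2))*128 = -3/2*128 = -192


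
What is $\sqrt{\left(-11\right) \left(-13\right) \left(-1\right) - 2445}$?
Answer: $2 i \sqrt{647} \approx 50.872 i$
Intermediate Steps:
$\sqrt{\left(-11\right) \left(-13\right) \left(-1\right) - 2445} = \sqrt{143 \left(-1\right) - 2445} = \sqrt{-143 - 2445} = \sqrt{-2588} = 2 i \sqrt{647}$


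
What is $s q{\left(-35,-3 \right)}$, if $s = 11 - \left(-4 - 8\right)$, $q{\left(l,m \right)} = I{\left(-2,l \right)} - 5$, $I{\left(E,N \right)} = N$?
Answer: $-920$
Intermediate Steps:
$q{\left(l,m \right)} = -5 + l$ ($q{\left(l,m \right)} = l - 5 = -5 + l$)
$s = 23$ ($s = 11 - \left(-4 - 8\right) = 11 - -12 = 11 + 12 = 23$)
$s q{\left(-35,-3 \right)} = 23 \left(-5 - 35\right) = 23 \left(-40\right) = -920$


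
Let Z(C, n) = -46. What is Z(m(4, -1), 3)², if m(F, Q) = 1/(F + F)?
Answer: 2116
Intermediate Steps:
m(F, Q) = 1/(2*F)
Z(m(4, -1), 3)² = (-46)² = 2116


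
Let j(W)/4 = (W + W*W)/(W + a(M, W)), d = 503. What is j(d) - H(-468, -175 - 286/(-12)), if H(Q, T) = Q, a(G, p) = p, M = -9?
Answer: 1476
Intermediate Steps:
j(W) = 2*(W + W²)/W (j(W) = 4*((W + W*W)/(W + W)) = 4*((W + W²)/((2*W))) = 4*((W + W²)*(1/(2*W))) = 4*((W + W²)/(2*W)) = 2*(W + W²)/W)
j(d) - H(-468, -175 - 286/(-12)) = (2 + 2*503) - 1*(-468) = (2 + 1006) + 468 = 1008 + 468 = 1476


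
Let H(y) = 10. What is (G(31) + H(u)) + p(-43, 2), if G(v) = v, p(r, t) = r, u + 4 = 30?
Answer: -2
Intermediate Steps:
u = 26 (u = -4 + 30 = 26)
(G(31) + H(u)) + p(-43, 2) = (31 + 10) - 43 = 41 - 43 = -2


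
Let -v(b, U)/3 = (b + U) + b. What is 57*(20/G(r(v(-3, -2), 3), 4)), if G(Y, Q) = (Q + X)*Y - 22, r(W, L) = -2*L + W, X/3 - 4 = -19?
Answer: -3/2 ≈ -1.5000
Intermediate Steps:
X = -45 (X = 12 + 3*(-19) = 12 - 57 = -45)
v(b, U) = -6*b - 3*U (v(b, U) = -3*((b + U) + b) = -3*((U + b) + b) = -3*(U + 2*b) = -6*b - 3*U)
r(W, L) = W - 2*L
G(Y, Q) = -22 + Y*(-45 + Q) (G(Y, Q) = (Q - 45)*Y - 22 = (-45 + Q)*Y - 22 = Y*(-45 + Q) - 22 = -22 + Y*(-45 + Q))
57*(20/G(r(v(-3, -2), 3), 4)) = 57*(20/(-22 - 45*((-6*(-3) - 3*(-2)) - 2*3) + 4*((-6*(-3) - 3*(-2)) - 2*3))) = 57*(20/(-22 - 45*((18 + 6) - 6) + 4*((18 + 6) - 6))) = 57*(20/(-22 - 45*(24 - 6) + 4*(24 - 6))) = 57*(20/(-22 - 45*18 + 4*18)) = 57*(20/(-22 - 810 + 72)) = 57*(20/(-760)) = 57*(20*(-1/760)) = 57*(-1/38) = -3/2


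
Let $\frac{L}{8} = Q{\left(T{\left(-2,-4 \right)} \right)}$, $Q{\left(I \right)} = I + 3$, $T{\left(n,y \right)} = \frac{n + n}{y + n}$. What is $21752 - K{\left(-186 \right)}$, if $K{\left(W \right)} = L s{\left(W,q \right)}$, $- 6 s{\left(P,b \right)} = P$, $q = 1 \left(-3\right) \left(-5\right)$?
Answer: $\frac{62528}{3} \approx 20843.0$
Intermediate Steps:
$q = 15$ ($q = \left(-3\right) \left(-5\right) = 15$)
$T{\left(n,y \right)} = \frac{2 n}{n + y}$
$Q{\left(I \right)} = 3 + I$
$s{\left(P,b \right)} = - \frac{P}{6}$
$L = \frac{88}{3}$ ($L = 8 \left(3 + 2 \left(-2\right) \frac{1}{-2 - 4}\right) = 8 \left(3 + 2 \left(-2\right) \frac{1}{-6}\right) = 8 \left(3 + 2 \left(-2\right) \left(- \frac{1}{6}\right)\right) = 8 \left(3 + \frac{2}{3}\right) = 8 \cdot \frac{11}{3} = \frac{88}{3} \approx 29.333$)
$K{\left(W \right)} = - \frac{44 W}{9}$ ($K{\left(W \right)} = \frac{88 \left(- \frac{W}{6}\right)}{3} = - \frac{44 W}{9}$)
$21752 - K{\left(-186 \right)} = 21752 - \left(- \frac{44}{9}\right) \left(-186\right) = 21752 - \frac{2728}{3} = \frac{62528}{3}$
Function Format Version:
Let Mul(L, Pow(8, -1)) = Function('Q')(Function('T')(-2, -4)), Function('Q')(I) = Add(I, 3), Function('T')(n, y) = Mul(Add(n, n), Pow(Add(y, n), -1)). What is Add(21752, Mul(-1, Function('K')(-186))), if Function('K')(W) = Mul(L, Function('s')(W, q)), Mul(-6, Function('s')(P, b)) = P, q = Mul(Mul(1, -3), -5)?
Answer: Rational(62528, 3) ≈ 20843.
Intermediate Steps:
q = 15 (q = Mul(-3, -5) = 15)
Function('T')(n, y) = Mul(2, n, Pow(Add(n, y), -1)) (Function('T')(n, y) = Mul(Mul(2, n), Pow(Add(n, y), -1)) = Mul(2, n, Pow(Add(n, y), -1)))
Function('Q')(I) = Add(3, I)
Function('s')(P, b) = Mul(Rational(-1, 6), P)
L = Rational(88, 3) (L = Mul(8, Add(3, Mul(2, -2, Pow(Add(-2, -4), -1)))) = Mul(8, Add(3, Mul(2, -2, Pow(-6, -1)))) = Mul(8, Add(3, Mul(2, -2, Rational(-1, 6)))) = Mul(8, Add(3, Rational(2, 3))) = Mul(8, Rational(11, 3)) = Rational(88, 3) ≈ 29.333)
Function('K')(W) = Mul(Rational(-44, 9), W) (Function('K')(W) = Mul(Rational(88, 3), Mul(Rational(-1, 6), W)) = Mul(Rational(-44, 9), W))
Add(21752, Mul(-1, Function('K')(-186))) = Add(21752, Mul(-1, Mul(Rational(-44, 9), -186))) = Add(21752, Mul(-1, Rational(2728, 3))) = Add(21752, Rational(-2728, 3)) = Rational(62528, 3)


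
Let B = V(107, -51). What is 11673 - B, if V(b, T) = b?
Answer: 11566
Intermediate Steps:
B = 107
11673 - B = 11673 - 1*107 = 11673 - 107 = 11566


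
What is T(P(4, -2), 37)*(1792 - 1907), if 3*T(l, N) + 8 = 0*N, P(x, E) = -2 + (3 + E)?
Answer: 920/3 ≈ 306.67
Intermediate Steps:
P(x, E) = 1 + E
T(l, N) = -8/3 (T(l, N) = -8/3 + (0*N)/3 = -8/3 + (1/3)*0 = -8/3 + 0 = -8/3)
T(P(4, -2), 37)*(1792 - 1907) = -8*(1792 - 1907)/3 = -8/3*(-115) = 920/3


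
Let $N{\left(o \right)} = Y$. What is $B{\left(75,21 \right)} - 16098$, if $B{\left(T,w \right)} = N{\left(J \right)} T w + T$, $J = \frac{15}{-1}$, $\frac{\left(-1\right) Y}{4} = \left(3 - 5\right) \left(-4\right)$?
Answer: $-66423$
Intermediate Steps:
$Y = -32$ ($Y = - 4 \left(3 - 5\right) \left(-4\right) = - 4 \left(\left(-2\right) \left(-4\right)\right) = \left(-4\right) 8 = -32$)
$J = -15$ ($J = 15 \left(-1\right) = -15$)
$N{\left(o \right)} = -32$
$B{\left(T,w \right)} = T - 32 T w$ ($B{\left(T,w \right)} = - 32 T w + T = T - 32 T w$)
$B{\left(75,21 \right)} - 16098 = 75 \left(1 - 672\right) - 16098 = 75 \left(-671\right) - 16098 = -50325 - 16098 = -66423$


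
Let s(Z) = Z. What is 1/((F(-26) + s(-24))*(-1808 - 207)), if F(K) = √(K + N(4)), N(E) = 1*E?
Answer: 12/602485 + I*√22/1204970 ≈ 1.9917e-5 + 3.8926e-6*I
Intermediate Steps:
N(E) = E
F(K) = √(4 + K) (F(K) = √(K + 4) = √(4 + K))
1/((F(-26) + s(-24))*(-1808 - 207)) = 1/((√(4 - 26) - 24)*(-1808 - 207)) = 1/((√(-22) - 24)*(-2015)) = 1/((I*√22 - 24)*(-2015)) = 1/((-24 + I*√22)*(-2015)) = 1/(48360 - 2015*I*√22)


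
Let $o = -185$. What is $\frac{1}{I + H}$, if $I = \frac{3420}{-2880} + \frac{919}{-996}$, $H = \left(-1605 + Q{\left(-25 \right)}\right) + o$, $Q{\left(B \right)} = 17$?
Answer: $- \frac{3984}{7072039} \approx -0.00056334$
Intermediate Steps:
$H = -1773$ ($H = \left(-1605 + 17\right) - 185 = -1588 - 185 = -1773$)
$I = - \frac{8407}{3984}$ ($I = 3420 \left(- \frac{1}{2880}\right) + 919 \left(- \frac{1}{996}\right) = - \frac{19}{16} - \frac{919}{996} = - \frac{8407}{3984} \approx -2.1102$)
$\frac{1}{I + H} = \frac{1}{- \frac{8407}{3984} - 1773} = \frac{1}{- \frac{7072039}{3984}} = - \frac{3984}{7072039}$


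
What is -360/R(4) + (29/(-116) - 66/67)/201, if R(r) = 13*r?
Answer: -4852423/700284 ≈ -6.9292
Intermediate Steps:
-360/R(4) + (29/(-116) - 66/67)/201 = -360/(13*4) + (29/(-116) - 66/67)/201 = -360/52 + (29*(-1/116) - 66*1/67)*(1/201) = -360*1/52 + (-¼ - 66/67)*(1/201) = -90/13 - 331/268*1/201 = -90/13 - 331/53868 = -4852423/700284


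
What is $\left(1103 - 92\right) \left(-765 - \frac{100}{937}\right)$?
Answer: $- \frac{724790955}{937} \approx -7.7352 \cdot 10^{5}$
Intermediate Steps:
$\left(1103 - 92\right) \left(-765 - \frac{100}{937}\right) = 1011 \left(-765 - \frac{100}{937}\right) = 1011 \left(- \frac{716905}{937}\right) = - \frac{724790955}{937}$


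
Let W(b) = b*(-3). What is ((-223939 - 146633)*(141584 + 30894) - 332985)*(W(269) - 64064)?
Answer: 4146285131363271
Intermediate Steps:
W(b) = -3*b
((-223939 - 146633)*(141584 + 30894) - 332985)*(W(269) - 64064) = ((-223939 - 146633)*(141584 + 30894) - 332985)*(-3*269 - 64064) = (-370572*172478 - 332985)*(-807 - 64064) = (-63915517416 - 332985)*(-64871) = -63915850401*(-64871) = 4146285131363271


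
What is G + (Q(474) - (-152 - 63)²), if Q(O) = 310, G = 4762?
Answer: -41153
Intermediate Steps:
G + (Q(474) - (-152 - 63)²) = 4762 + (310 - (-152 - 63)²) = 4762 + (310 - 1*(-215)²) = 4762 + (310 - 1*46225) = 4762 + (310 - 46225) = 4762 - 45915 = -41153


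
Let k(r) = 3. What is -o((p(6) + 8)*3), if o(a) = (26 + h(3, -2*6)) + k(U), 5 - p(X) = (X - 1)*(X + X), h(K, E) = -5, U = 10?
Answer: -24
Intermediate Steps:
p(X) = 5 - 2*X*(-1 + X) (p(X) = 5 - (X - 1)*(X + X) = 5 - (-1 + X)*2*X = 5 - 2*X*(-1 + X))
o(a) = 24 (o(a) = (26 - 5) + 3 = 21 + 3 = 24)
-o((p(6) + 8)*3) = -1*24 = -24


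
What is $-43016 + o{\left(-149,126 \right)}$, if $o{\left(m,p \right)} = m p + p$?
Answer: $-61664$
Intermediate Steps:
$o{\left(m,p \right)} = p + m p$
$-43016 + o{\left(-149,126 \right)} = -43016 + 126 \left(1 - 149\right) = -43016 + 126 \left(-148\right) = -43016 - 18648 = -61664$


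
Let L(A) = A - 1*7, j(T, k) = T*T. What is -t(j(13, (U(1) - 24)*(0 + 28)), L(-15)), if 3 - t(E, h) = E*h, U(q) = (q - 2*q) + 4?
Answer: -3721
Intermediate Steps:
U(q) = 4 - q (U(q) = -q + 4 = 4 - q)
j(T, k) = T**2
L(A) = -7 + A (L(A) = A - 7 = -7 + A)
t(E, h) = 3 - E*h
-t(j(13, (U(1) - 24)*(0 + 28)), L(-15)) = -(3 - 1*13**2*(-7 - 15)) = -(3 - 1*169*(-22)) = -(3 + 3718) = -1*3721 = -3721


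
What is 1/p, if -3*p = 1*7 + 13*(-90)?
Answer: 3/1163 ≈ 0.0025795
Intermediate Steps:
p = 1163/3 (p = -(1*7 + 13*(-90))/3 = -(7 - 1170)/3 = -⅓*(-1163) = 1163/3 ≈ 387.67)
1/p = 1/(1163/3) = 3/1163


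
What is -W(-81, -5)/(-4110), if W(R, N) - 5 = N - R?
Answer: 27/1370 ≈ 0.019708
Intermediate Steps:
W(R, N) = 5 + N - R (W(R, N) = 5 + (N - R) = 5 + N - R)
-W(-81, -5)/(-4110) = -(5 - 5 - 1*(-81))/(-4110) = -(5 - 5 + 81)*(-1/4110) = -1*81*(-1/4110) = -81*(-1/4110) = 27/1370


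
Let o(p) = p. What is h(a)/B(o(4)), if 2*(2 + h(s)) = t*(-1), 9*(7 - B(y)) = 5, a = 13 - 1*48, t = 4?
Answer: -18/29 ≈ -0.62069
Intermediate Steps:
a = -35 (a = 13 - 48 = -35)
B(y) = 58/9 (B(y) = 7 - ⅑*5 = 7 - 5/9 = 58/9)
h(s) = -4 (h(s) = -2 + (4*(-1))/2 = -2 + (½)*(-4) = -2 - 2 = -4)
h(a)/B(o(4)) = -4/58/9 = -4*9/58 = -18/29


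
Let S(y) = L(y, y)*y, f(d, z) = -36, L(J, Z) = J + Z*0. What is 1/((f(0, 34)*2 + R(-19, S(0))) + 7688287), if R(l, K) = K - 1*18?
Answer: 1/7688197 ≈ 1.3007e-7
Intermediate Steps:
L(J, Z) = J (L(J, Z) = J + 0 = J)
S(y) = y**2 (S(y) = y*y = y**2)
R(l, K) = -18 + K (R(l, K) = K - 18 = -18 + K)
1/((f(0, 34)*2 + R(-19, S(0))) + 7688287) = 1/((-36*2 + (-18 + 0**2)) + 7688287) = 1/((-72 + (-18 + 0)) + 7688287) = 1/((-72 - 18) + 7688287) = 1/(-90 + 7688287) = 1/7688197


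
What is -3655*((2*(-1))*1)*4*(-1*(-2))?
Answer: 58480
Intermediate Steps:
-3655*((2*(-1))*1)*4*(-1*(-2)) = -3655*-2*1*4*2 = -3655*(-2*4)*2 = -(-29240)*2 = -3655*(-16) = 58480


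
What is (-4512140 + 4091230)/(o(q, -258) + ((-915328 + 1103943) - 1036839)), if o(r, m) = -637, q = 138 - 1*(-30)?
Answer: 420910/848861 ≈ 0.49585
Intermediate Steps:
q = 168 (q = 138 + 30 = 168)
(-4512140 + 4091230)/(o(q, -258) + ((-915328 + 1103943) - 1036839)) = (-4512140 + 4091230)/(-637 + ((-915328 + 1103943) - 1036839)) = -420910/(-637 + (188615 - 1036839)) = -420910/(-637 - 848224) = -420910/(-848861) = -420910*(-1/848861) = 420910/848861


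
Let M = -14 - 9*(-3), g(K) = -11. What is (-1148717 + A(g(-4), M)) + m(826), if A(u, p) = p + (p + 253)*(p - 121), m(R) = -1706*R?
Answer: -2586588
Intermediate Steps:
M = 13 (M = -14 + 27 = 13)
A(u, p) = p + (-121 + p)*(253 + p) (A(u, p) = p + (253 + p)*(-121 + p) = p + (-121 + p)*(253 + p))
(-1148717 + A(g(-4), M)) + m(826) = (-1148717 + (-30613 + 13² + 133*13)) - 1706*826 = (-1148717 + (-30613 + 169 + 1729)) - 1409156 = (-1148717 - 28715) - 1409156 = -1177432 - 1409156 = -2586588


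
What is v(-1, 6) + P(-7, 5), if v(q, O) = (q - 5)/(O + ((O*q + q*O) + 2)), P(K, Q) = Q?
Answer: 13/2 ≈ 6.5000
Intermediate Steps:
v(q, O) = (-5 + q)/(2 + O + 2*O*q) (v(q, O) = (-5 + q)/(O + ((O*q + O*q) + 2)) = (-5 + q)/(O + (2*O*q + 2)) = (-5 + q)/(O + (2 + 2*O*q)) = (-5 + q)/(2 + O + 2*O*q))
v(-1, 6) + P(-7, 5) = (-5 - 1)/(2 + 6 + 2*6*(-1)) + 5 = -6/(2 + 6 - 12) + 5 = -6/(-4) + 5 = -¼*(-6) + 5 = 3/2 + 5 = 13/2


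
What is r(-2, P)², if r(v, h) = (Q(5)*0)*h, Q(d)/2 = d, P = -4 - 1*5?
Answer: 0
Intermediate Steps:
P = -9 (P = -4 - 5 = -9)
Q(d) = 2*d
r(v, h) = 0 (r(v, h) = ((2*5)*0)*h = (10*0)*h = 0*h = 0)
r(-2, P)² = 0² = 0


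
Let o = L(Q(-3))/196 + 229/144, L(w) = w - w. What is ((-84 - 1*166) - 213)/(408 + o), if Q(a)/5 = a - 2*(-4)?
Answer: -66672/58981 ≈ -1.1304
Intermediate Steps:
Q(a) = 40 + 5*a (Q(a) = 5*(a - 2*(-4)) = 5*(a + 8) = 5*(8 + a) = 40 + 5*a)
L(w) = 0
o = 229/144 (o = 0/196 + 229/144 = 0*(1/196) + 229*(1/144) = 0 + 229/144 = 229/144 ≈ 1.5903)
((-84 - 1*166) - 213)/(408 + o) = ((-84 - 1*166) - 213)/(408 + 229/144) = ((-84 - 166) - 213)/(58981/144) = (-250 - 213)*(144/58981) = -463*144/58981 = -66672/58981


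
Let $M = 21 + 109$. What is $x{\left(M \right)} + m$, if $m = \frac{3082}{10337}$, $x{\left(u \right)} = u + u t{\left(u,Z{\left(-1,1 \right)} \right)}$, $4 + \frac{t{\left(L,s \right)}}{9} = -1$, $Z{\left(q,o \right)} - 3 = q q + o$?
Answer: $- \frac{59124558}{10337} \approx -5719.7$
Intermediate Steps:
$Z{\left(q,o \right)} = 3 + o + q^{2}$ ($Z{\left(q,o \right)} = 3 + \left(q q + o\right) = 3 + \left(q^{2} + o\right) = 3 + \left(o + q^{2}\right) = 3 + o + q^{2}$)
$t{\left(L,s \right)} = -45$ ($t{\left(L,s \right)} = -36 + 9 \left(-1\right) = -36 - 9 = -45$)
$M = 130$
$x{\left(u \right)} = - 44 u$ ($x{\left(u \right)} = u + u \left(-45\right) = u - 45 u = - 44 u$)
$m = \frac{3082}{10337}$ ($m = 3082 \cdot \frac{1}{10337} = \frac{3082}{10337} \approx 0.29815$)
$x{\left(M \right)} + m = \left(-44\right) 130 + \frac{3082}{10337} = -5720 + \frac{3082}{10337} = - \frac{59124558}{10337}$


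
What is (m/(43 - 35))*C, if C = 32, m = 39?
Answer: 156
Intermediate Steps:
(m/(43 - 35))*C = (39/(43 - 35))*32 = (39/8)*32 = 156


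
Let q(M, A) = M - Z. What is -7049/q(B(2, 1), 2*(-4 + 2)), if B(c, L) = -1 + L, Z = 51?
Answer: 7049/51 ≈ 138.22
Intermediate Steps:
q(M, A) = -51 + M (q(M, A) = M - 1*51 = M - 51 = -51 + M)
-7049/q(B(2, 1), 2*(-4 + 2)) = -7049/(-51 + (-1 + 1)) = -7049/(-51 + 0) = -7049/(-51) = -7049*(-1/51) = 7049/51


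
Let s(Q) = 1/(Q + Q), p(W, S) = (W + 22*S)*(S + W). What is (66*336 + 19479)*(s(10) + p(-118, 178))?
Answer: 37969373931/4 ≈ 9.4923e+9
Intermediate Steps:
p(W, S) = (S + W)*(W + 22*S)
s(Q) = 1/(2*Q)
(66*336 + 19479)*(s(10) + p(-118, 178)) = (66*336 + 19479)*((1/2)/10 + ((-118)**2 + 22*178**2 + 23*178*(-118))) = (22176 + 19479)*((1/2)*(1/10) + (13924 + 22*31684 - 483092)) = 41655*(1/20 + (13924 + 697048 - 483092)) = 41655*(1/20 + 227880) = 41655*(4557601/20) = 37969373931/4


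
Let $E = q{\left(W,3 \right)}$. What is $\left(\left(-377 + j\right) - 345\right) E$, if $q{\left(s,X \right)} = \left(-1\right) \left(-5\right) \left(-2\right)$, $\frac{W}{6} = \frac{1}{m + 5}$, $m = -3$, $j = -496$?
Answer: $12180$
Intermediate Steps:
$W = 3$ ($W = \frac{6}{-3 + 5} = \frac{6}{2} = 6 \cdot \frac{1}{2} = 3$)
$q{\left(s,X \right)} = -10$ ($q{\left(s,X \right)} = 5 \left(-2\right) = -10$)
$E = -10$
$\left(\left(-377 + j\right) - 345\right) E = \left(\left(-377 - 496\right) - 345\right) \left(-10\right) = \left(-873 - 345\right) \left(-10\right) = \left(-1218\right) \left(-10\right) = 12180$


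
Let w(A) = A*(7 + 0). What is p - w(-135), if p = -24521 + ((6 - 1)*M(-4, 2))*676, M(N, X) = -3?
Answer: -33716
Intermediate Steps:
w(A) = 7*A (w(A) = A*7 = 7*A)
p = -34661 (p = -24521 + ((6 - 1)*(-3))*676 = -24521 + (5*(-3))*676 = -24521 - 15*676 = -24521 - 10140 = -34661)
p - w(-135) = -34661 - 7*(-135) = -34661 - 1*(-945) = -34661 + 945 = -33716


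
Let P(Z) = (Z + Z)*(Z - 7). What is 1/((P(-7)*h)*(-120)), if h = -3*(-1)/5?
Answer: -1/14112 ≈ -7.0862e-5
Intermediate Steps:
h = ⅗ (h = 3*(⅕) = ⅗ ≈ 0.60000)
P(Z) = 2*Z*(-7 + Z) (P(Z) = (2*Z)*(-7 + Z) = 2*Z*(-7 + Z))
1/((P(-7)*h)*(-120)) = 1/(((2*(-7)*(-7 - 7))*(⅗))*(-120)) = 1/(((2*(-7)*(-14))*(⅗))*(-120)) = 1/((196*(⅗))*(-120)) = 1/((588/5)*(-120)) = 1/(-14112) = -1/14112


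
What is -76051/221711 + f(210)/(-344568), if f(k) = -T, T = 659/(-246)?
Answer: -920930340811/2684721556944 ≈ -0.34303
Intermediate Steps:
T = -659/246 (T = 659*(-1/246) = -659/246 ≈ -2.6789)
f(k) = 659/246 (f(k) = -1*(-659/246) = 659/246)
-76051/221711 + f(210)/(-344568) = -76051/221711 + (659/246)/(-344568) = -76051*1/221711 + (659/246)*(-1/344568) = -76051/221711 - 659/84763728 = -920930340811/2684721556944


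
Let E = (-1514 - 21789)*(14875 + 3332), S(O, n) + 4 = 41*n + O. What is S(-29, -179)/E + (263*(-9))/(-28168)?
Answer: 143496145729/1707293549304 ≈ 0.084049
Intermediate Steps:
S(O, n) = -4 + O + 41*n (S(O, n) = -4 + (41*n + O) = -4 + (O + 41*n) = -4 + O + 41*n)
E = -424277721 (E = -23303*18207 = -424277721)
S(-29, -179)/E + (263*(-9))/(-28168) = (-4 - 29 + 41*(-179))/(-424277721) + (263*(-9))/(-28168) = (-4 - 29 - 7339)*(-1/424277721) - 2367*(-1/28168) = -7372*(-1/424277721) + 2367/28168 = 7372/424277721 + 2367/28168 = 143496145729/1707293549304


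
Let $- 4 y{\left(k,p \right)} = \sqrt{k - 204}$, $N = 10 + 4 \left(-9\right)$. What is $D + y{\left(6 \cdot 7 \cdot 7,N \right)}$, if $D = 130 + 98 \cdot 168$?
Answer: $16594 - \frac{3 \sqrt{10}}{4} \approx 16592.0$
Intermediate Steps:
$D = 16594$ ($D = 130 + 16464 = 16594$)
$N = -26$ ($N = 10 - 36 = -26$)
$y{\left(k,p \right)} = - \frac{\sqrt{-204 + k}}{4}$ ($y{\left(k,p \right)} = - \frac{\sqrt{k - 204}}{4} = - \frac{\sqrt{-204 + k}}{4}$)
$D + y{\left(6 \cdot 7 \cdot 7,N \right)} = 16594 - \frac{\sqrt{-204 + 6 \cdot 7 \cdot 7}}{4} = 16594 - \frac{\sqrt{-204 + 42 \cdot 7}}{4} = 16594 - \frac{\sqrt{-204 + 294}}{4} = 16594 - \frac{\sqrt{90}}{4} = 16594 - \frac{3 \sqrt{10}}{4}$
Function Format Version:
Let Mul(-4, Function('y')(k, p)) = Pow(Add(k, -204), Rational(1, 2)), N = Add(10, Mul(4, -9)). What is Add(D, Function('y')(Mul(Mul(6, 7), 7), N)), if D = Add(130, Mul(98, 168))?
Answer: Add(16594, Mul(Rational(-3, 4), Pow(10, Rational(1, 2)))) ≈ 16592.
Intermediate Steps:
D = 16594 (D = Add(130, 16464) = 16594)
N = -26 (N = Add(10, -36) = -26)
Function('y')(k, p) = Mul(Rational(-1, 4), Pow(Add(-204, k), Rational(1, 2))) (Function('y')(k, p) = Mul(Rational(-1, 4), Pow(Add(k, -204), Rational(1, 2))) = Mul(Rational(-1, 4), Pow(Add(-204, k), Rational(1, 2))))
Add(D, Function('y')(Mul(Mul(6, 7), 7), N)) = Add(16594, Mul(Rational(-1, 4), Pow(Add(-204, Mul(Mul(6, 7), 7)), Rational(1, 2)))) = Add(16594, Mul(Rational(-1, 4), Pow(Add(-204, Mul(42, 7)), Rational(1, 2)))) = Add(16594, Mul(Rational(-1, 4), Pow(Add(-204, 294), Rational(1, 2)))) = Add(16594, Mul(Rational(-1, 4), Pow(90, Rational(1, 2)))) = Add(16594, Mul(Rational(-1, 4), Mul(3, Pow(10, Rational(1, 2))))) = Add(16594, Mul(Rational(-3, 4), Pow(10, Rational(1, 2))))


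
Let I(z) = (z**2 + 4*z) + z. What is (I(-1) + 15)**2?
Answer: 121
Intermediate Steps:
I(z) = z**2 + 5*z
(I(-1) + 15)**2 = (-(5 - 1) + 15)**2 = (-1*4 + 15)**2 = (-4 + 15)**2 = 11**2 = 121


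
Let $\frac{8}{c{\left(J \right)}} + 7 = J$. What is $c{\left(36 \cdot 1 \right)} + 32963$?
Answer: $\frac{955935}{29} \approx 32963.0$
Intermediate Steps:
$c{\left(J \right)} = \frac{8}{-7 + J}$
$c{\left(36 \cdot 1 \right)} + 32963 = \frac{8}{-7 + 36 \cdot 1} + 32963 = \frac{8}{-7 + 36} + 32963 = \frac{8}{29} + 32963 = \frac{955935}{29}$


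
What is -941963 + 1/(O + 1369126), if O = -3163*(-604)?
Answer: -3089241131613/3279578 ≈ -9.4196e+5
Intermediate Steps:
O = 1910452
-941963 + 1/(O + 1369126) = -941963 + 1/(1910452 + 1369126) = -941963 + 1/3279578 = -3089241131613/3279578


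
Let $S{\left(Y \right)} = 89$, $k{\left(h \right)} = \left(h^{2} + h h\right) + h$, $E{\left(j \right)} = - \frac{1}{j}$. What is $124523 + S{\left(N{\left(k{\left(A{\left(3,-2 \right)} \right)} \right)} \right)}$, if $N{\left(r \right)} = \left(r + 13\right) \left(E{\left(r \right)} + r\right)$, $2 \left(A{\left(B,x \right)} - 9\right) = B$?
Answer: $124612$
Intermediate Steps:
$A{\left(B,x \right)} = 9 + \frac{B}{2}$
$k{\left(h \right)} = h + 2 h^{2}$ ($k{\left(h \right)} = \left(h^{2} + h^{2}\right) + h = 2 h^{2} + h = h + 2 h^{2}$)
$N{\left(r \right)} = \left(13 + r\right) \left(r - \frac{1}{r}\right)$ ($N{\left(r \right)} = \left(r + 13\right) \left(- \frac{1}{r} + r\right) = \left(13 + r\right) \left(r - \frac{1}{r}\right)$)
$124523 + S{\left(N{\left(k{\left(A{\left(3,-2 \right)} \right)} \right)} \right)} = 124523 + 89 = 124612$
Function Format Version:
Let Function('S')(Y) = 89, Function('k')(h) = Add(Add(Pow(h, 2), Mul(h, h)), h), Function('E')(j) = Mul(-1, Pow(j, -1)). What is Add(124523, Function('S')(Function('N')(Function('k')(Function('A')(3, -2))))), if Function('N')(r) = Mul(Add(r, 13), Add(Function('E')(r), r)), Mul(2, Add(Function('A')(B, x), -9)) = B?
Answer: 124612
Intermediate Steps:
Function('A')(B, x) = Add(9, Mul(Rational(1, 2), B))
Function('k')(h) = Add(h, Mul(2, Pow(h, 2))) (Function('k')(h) = Add(Add(Pow(h, 2), Pow(h, 2)), h) = Add(Mul(2, Pow(h, 2)), h) = Add(h, Mul(2, Pow(h, 2))))
Function('N')(r) = Mul(Add(13, r), Add(r, Mul(-1, Pow(r, -1)))) (Function('N')(r) = Mul(Add(r, 13), Add(Mul(-1, Pow(r, -1)), r)) = Mul(Add(13, r), Add(r, Mul(-1, Pow(r, -1)))))
Add(124523, Function('S')(Function('N')(Function('k')(Function('A')(3, -2))))) = Add(124523, 89) = 124612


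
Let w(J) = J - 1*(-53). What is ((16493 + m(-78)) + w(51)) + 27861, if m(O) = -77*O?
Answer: 50464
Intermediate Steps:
w(J) = 53 + J (w(J) = J + 53 = 53 + J)
((16493 + m(-78)) + w(51)) + 27861 = ((16493 - 77*(-78)) + (53 + 51)) + 27861 = ((16493 + 6006) + 104) + 27861 = (22499 + 104) + 27861 = 22603 + 27861 = 50464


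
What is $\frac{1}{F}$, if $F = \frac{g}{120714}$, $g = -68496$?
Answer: $- \frac{20119}{11416} \approx -1.7624$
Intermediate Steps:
$F = - \frac{11416}{20119}$ ($F = - \frac{68496}{120714} = \left(-68496\right) \frac{1}{120714} = - \frac{11416}{20119} \approx -0.56742$)
$\frac{1}{F} = \frac{1}{- \frac{11416}{20119}} = - \frac{20119}{11416}$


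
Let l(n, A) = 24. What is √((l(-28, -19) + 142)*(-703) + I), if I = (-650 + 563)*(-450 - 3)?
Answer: I*√77287 ≈ 278.01*I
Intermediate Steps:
I = 39411 (I = -87*(-453) = 39411)
√((l(-28, -19) + 142)*(-703) + I) = √((24 + 142)*(-703) + 39411) = √(166*(-703) + 39411) = √(-116698 + 39411) = √(-77287) = I*√77287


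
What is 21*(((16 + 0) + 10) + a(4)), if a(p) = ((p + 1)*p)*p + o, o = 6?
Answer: 2352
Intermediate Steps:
a(p) = 6 + p**2*(1 + p) (a(p) = ((p + 1)*p)*p + 6 = ((1 + p)*p)*p + 6 = (p*(1 + p))*p + 6 = p**2*(1 + p) + 6 = 6 + p**2*(1 + p))
21*(((16 + 0) + 10) + a(4)) = 21*(((16 + 0) + 10) + (6 + 4**2 + 4**3)) = 21*((16 + 10) + (6 + 16 + 64)) = 21*(26 + 86) = 21*112 = 2352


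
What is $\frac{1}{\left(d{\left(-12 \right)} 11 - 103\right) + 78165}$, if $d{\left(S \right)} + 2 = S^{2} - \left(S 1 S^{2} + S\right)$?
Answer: $\frac{1}{98764} \approx 1.0125 \cdot 10^{-5}$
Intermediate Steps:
$d{\left(S \right)} = -2 + S^{2} - S - S^{3}$ ($d{\left(S \right)} = -2 - \left(S - S^{2} + S 1 S^{2}\right) = -2 - \left(S - S^{2} + S S^{2}\right) = -2 - \left(S + S^{3} - S^{2}\right) = -2 + S^{2} - S - S^{3}$)
$\frac{1}{\left(d{\left(-12 \right)} 11 - 103\right) + 78165} = \frac{1}{\left(\left(-2 + \left(-12\right)^{2} - -12 - \left(-12\right)^{3}\right) 11 - 103\right) + 78165} = \frac{1}{\left(\left(-2 + 144 + 12 - -1728\right) 11 - 103\right) + 78165} = \frac{1}{\left(\left(-2 + 144 + 12 + 1728\right) 11 - 103\right) + 78165} = \frac{1}{\left(1882 \cdot 11 - 103\right) + 78165} = \frac{1}{\left(20702 - 103\right) + 78165} = \frac{1}{20599 + 78165} = \frac{1}{98764}$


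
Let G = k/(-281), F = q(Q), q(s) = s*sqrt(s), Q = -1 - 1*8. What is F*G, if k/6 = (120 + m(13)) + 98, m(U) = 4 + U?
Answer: 38070*I/281 ≈ 135.48*I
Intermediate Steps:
k = 1410 (k = 6*((120 + (4 + 13)) + 98) = 6*((120 + 17) + 98) = 6*(137 + 98) = 6*235 = 1410)
Q = -9 (Q = -1 - 8 = -9)
q(s) = s**(3/2)
F = -27*I (F = (-9)**(3/2) = -27*I ≈ -27.0*I)
G = -1410/281 (G = 1410/(-281) = 1410*(-1/281) = -1410/281 ≈ -5.0178)
F*G = -27*I*(-1410/281) = 38070*I/281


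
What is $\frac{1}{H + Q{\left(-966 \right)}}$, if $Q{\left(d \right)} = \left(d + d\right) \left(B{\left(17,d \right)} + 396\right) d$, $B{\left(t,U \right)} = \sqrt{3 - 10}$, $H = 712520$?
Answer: $\frac{92471509}{68410887544317824} - \frac{233289 i \sqrt{7}}{68410887544317824} \approx 1.3517 \cdot 10^{-9} - 9.0223 \cdot 10^{-12} i$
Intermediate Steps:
$B{\left(t,U \right)} = i \sqrt{7}$ ($B{\left(t,U \right)} = \sqrt{-7} = i \sqrt{7}$)
$Q{\left(d \right)} = 2 d^{2} \left(396 + i \sqrt{7}\right)$ ($Q{\left(d \right)} = \left(d + d\right) \left(i \sqrt{7} + 396\right) d = 2 d \left(396 + i \sqrt{7}\right) d = 2 d^{2} \left(396 + i \sqrt{7}\right)$)
$\frac{1}{H + Q{\left(-966 \right)}} = \frac{1}{712520 + 2 \left(-966\right)^{2} \left(396 + i \sqrt{7}\right)} = \frac{1}{712520 + 2 \cdot 933156 \left(396 + i \sqrt{7}\right)} = \frac{1}{712520 + \left(739059552 + 1866312 i \sqrt{7}\right)} = \frac{1}{739772072 + 1866312 i \sqrt{7}}$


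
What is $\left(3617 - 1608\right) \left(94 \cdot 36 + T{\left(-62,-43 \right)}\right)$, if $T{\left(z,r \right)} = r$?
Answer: $6712069$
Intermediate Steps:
$\left(3617 - 1608\right) \left(94 \cdot 36 + T{\left(-62,-43 \right)}\right) = \left(3617 - 1608\right) \left(94 \cdot 36 - 43\right) = 2009 \left(3384 - 43\right) = 2009 \cdot 3341 = 6712069$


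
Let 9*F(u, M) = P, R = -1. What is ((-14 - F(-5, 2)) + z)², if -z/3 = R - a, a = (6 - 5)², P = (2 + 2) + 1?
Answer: 5929/81 ≈ 73.198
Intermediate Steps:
P = 5 (P = 4 + 1 = 5)
F(u, M) = 5/9 (F(u, M) = (⅑)*5 = 5/9)
a = 1 (a = 1² = 1)
z = 6 (z = -3*(-1 - 1*1) = -3*(-1 - 1) = -3*(-2) = 6)
((-14 - F(-5, 2)) + z)² = ((-14 - 1*5/9) + 6)² = ((-14 - 5/9) + 6)² = (-131/9 + 6)² = (-77/9)² = 5929/81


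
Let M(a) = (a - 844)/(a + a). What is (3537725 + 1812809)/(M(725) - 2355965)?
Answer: -7758274300/3416149369 ≈ -2.2711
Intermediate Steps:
M(a) = (-844 + a)/(2*a) (M(a) = (-844 + a)/((2*a)) = (-844 + a)*(1/(2*a)) = (-844 + a)/(2*a))
(3537725 + 1812809)/(M(725) - 2355965) = (3537725 + 1812809)/((½)*(-844 + 725)/725 - 2355965) = 5350534/((½)*(1/725)*(-119) - 2355965) = 5350534/(-119/1450 - 2355965) = 5350534/(-3416149369/1450) = 5350534*(-1450/3416149369) = -7758274300/3416149369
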